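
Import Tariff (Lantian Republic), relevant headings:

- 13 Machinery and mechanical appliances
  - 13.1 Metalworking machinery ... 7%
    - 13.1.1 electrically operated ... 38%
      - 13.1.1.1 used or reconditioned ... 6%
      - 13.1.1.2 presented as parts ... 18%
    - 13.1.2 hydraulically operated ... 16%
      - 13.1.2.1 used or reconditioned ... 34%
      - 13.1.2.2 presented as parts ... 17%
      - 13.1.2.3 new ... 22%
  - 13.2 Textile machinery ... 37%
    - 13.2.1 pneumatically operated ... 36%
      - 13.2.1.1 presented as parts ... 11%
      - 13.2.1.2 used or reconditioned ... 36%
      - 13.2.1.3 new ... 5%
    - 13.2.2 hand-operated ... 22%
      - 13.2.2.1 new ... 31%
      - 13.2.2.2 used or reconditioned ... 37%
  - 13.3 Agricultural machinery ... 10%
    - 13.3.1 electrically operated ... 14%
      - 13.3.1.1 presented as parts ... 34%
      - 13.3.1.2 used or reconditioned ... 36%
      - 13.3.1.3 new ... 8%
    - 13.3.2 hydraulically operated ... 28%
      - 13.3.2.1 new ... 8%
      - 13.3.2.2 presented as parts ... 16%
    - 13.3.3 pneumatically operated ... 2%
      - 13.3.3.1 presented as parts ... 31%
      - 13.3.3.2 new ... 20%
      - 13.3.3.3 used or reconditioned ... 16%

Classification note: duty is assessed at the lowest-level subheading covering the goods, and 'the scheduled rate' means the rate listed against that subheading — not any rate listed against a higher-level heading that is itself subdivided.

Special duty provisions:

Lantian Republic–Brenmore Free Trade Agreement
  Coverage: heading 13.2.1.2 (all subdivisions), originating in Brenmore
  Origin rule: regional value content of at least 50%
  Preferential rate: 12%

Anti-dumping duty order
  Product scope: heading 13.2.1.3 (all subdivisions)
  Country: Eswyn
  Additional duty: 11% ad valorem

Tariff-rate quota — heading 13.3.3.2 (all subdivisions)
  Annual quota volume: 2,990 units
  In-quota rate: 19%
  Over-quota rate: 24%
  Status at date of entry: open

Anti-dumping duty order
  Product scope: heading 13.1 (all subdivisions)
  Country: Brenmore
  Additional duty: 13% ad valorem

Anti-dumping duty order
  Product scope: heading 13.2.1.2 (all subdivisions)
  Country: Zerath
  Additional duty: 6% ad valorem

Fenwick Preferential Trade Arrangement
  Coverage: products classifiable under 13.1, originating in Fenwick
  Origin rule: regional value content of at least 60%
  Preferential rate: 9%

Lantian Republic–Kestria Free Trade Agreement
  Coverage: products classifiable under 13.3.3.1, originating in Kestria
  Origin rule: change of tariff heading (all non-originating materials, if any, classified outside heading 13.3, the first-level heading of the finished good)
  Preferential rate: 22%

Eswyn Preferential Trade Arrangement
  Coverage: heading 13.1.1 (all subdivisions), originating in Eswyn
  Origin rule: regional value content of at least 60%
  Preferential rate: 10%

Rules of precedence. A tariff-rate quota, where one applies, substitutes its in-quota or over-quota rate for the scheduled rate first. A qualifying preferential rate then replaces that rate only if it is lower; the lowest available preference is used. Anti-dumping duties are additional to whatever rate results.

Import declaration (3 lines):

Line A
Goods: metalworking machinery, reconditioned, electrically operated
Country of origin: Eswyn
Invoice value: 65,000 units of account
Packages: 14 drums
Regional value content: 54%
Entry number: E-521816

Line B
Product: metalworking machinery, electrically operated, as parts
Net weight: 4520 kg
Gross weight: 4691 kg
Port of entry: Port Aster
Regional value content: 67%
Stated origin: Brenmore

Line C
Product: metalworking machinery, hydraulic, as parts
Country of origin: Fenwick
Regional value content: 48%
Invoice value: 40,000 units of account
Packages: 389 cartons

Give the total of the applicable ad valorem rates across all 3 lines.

Line A: metalworking → 13.1; electrically operated → 13.1.1; reconditioned → 13.1.1.1. Scheduled 6%. Eswyn agreement on 13.1.1: RVC < 60%. → 6%.
Line B: metalworking → 13.1; electrically operated → 13.1.1; as parts → 13.1.1.2. Scheduled 18%. Brenmore agreement on 13.2.1.2: 13.1.1.2 not covered; anti-dumping (Brenmore, 13.1): +13%; total 18% + 13% = 31%. → 31%.
Line C: metalworking → 13.1; hydraulic → 13.1.2; as parts → 13.1.2.2. Scheduled 17%. Fenwick agreement on 13.1: RVC < 60%. → 17%.
Sum: 6% + 31% + 17% = 54%.

54%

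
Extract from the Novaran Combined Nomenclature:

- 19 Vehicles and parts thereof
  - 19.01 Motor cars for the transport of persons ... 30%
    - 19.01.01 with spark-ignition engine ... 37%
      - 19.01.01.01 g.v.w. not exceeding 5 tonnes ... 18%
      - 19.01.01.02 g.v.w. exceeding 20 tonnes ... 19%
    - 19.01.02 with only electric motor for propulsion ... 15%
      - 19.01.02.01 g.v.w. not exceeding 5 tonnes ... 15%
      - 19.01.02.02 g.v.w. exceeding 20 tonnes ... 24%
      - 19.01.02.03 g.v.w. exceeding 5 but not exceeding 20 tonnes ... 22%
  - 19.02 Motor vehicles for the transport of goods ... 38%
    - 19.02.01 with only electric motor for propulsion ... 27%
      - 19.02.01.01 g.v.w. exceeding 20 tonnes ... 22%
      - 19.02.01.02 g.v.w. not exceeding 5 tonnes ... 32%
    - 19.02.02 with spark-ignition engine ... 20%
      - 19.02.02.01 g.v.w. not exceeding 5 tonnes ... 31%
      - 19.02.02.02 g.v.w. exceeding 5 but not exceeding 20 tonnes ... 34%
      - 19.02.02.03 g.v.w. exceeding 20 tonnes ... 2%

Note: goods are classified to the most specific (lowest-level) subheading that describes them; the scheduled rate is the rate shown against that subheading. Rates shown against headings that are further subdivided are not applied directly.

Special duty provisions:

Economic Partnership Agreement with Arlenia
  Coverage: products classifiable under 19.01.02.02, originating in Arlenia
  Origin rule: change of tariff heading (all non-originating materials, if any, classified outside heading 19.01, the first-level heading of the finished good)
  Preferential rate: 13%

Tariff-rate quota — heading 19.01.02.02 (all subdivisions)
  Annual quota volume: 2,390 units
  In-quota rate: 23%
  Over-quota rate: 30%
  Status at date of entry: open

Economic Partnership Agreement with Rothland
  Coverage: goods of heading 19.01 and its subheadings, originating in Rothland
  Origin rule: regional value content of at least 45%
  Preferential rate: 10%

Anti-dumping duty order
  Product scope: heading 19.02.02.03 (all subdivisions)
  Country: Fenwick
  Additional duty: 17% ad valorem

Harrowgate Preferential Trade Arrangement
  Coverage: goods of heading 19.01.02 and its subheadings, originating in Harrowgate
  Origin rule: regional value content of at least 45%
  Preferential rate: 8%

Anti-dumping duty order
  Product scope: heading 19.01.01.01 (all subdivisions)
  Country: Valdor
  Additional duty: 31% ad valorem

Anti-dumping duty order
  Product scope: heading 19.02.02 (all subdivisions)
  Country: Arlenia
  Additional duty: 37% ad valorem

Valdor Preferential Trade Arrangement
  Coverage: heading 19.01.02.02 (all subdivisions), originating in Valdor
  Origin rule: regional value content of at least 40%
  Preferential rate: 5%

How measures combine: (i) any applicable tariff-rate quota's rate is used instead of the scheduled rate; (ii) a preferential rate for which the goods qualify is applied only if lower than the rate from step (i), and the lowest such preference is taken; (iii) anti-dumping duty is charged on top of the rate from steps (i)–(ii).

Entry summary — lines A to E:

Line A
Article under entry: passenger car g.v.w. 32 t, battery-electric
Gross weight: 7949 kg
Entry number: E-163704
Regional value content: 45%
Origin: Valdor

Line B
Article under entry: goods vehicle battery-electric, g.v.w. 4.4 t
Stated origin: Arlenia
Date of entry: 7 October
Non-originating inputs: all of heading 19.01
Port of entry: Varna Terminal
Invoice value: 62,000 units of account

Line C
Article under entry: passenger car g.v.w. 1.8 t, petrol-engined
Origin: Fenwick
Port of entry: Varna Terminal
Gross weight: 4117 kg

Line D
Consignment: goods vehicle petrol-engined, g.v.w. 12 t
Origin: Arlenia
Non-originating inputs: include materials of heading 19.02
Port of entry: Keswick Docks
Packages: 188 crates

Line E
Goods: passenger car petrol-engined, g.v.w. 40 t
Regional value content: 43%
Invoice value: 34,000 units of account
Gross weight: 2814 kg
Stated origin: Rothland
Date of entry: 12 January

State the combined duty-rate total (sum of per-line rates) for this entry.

Line A: passenger car → 19.01; battery-electric → 19.01.02; g.v.w. 32 t → 19.01.02.02. Scheduled 24%. quota on 19.01.02.02 open → in-quota 23%; Valdor agreement on 19.01.02.02: RVC ≥ 40% → 5% available; preferential 5%. → 5%.
Line B: goods vehicle → 19.02; battery-electric → 19.02.01; g.v.w. 4.4 t → 19.02.01.02. Scheduled 32%. Arlenia agreement on 19.01.02.02: 19.02.01.02 not covered. → 32%.
Line C: passenger car → 19.01; petrol-engined → 19.01.01; g.v.w. 1.8 t → 19.01.01.01. Scheduled 18%. No special measure applies. → 18%.
Line D: goods vehicle → 19.02; petrol-engined → 19.02.02; g.v.w. 12 t → 19.02.02.02. Scheduled 34%. Arlenia agreement on 19.01.02.02: 19.02.02.02 not covered; anti-dumping (Arlenia, 19.02.02): +37%; total 34% + 37% = 71%. → 71%.
Line E: passenger car → 19.01; petrol-engined → 19.01.01; g.v.w. 40 t → 19.01.01.02. Scheduled 19%. Rothland agreement on 19.01: RVC < 45%. → 19%.
Sum: 5% + 32% + 18% + 71% + 19% = 145%.

145%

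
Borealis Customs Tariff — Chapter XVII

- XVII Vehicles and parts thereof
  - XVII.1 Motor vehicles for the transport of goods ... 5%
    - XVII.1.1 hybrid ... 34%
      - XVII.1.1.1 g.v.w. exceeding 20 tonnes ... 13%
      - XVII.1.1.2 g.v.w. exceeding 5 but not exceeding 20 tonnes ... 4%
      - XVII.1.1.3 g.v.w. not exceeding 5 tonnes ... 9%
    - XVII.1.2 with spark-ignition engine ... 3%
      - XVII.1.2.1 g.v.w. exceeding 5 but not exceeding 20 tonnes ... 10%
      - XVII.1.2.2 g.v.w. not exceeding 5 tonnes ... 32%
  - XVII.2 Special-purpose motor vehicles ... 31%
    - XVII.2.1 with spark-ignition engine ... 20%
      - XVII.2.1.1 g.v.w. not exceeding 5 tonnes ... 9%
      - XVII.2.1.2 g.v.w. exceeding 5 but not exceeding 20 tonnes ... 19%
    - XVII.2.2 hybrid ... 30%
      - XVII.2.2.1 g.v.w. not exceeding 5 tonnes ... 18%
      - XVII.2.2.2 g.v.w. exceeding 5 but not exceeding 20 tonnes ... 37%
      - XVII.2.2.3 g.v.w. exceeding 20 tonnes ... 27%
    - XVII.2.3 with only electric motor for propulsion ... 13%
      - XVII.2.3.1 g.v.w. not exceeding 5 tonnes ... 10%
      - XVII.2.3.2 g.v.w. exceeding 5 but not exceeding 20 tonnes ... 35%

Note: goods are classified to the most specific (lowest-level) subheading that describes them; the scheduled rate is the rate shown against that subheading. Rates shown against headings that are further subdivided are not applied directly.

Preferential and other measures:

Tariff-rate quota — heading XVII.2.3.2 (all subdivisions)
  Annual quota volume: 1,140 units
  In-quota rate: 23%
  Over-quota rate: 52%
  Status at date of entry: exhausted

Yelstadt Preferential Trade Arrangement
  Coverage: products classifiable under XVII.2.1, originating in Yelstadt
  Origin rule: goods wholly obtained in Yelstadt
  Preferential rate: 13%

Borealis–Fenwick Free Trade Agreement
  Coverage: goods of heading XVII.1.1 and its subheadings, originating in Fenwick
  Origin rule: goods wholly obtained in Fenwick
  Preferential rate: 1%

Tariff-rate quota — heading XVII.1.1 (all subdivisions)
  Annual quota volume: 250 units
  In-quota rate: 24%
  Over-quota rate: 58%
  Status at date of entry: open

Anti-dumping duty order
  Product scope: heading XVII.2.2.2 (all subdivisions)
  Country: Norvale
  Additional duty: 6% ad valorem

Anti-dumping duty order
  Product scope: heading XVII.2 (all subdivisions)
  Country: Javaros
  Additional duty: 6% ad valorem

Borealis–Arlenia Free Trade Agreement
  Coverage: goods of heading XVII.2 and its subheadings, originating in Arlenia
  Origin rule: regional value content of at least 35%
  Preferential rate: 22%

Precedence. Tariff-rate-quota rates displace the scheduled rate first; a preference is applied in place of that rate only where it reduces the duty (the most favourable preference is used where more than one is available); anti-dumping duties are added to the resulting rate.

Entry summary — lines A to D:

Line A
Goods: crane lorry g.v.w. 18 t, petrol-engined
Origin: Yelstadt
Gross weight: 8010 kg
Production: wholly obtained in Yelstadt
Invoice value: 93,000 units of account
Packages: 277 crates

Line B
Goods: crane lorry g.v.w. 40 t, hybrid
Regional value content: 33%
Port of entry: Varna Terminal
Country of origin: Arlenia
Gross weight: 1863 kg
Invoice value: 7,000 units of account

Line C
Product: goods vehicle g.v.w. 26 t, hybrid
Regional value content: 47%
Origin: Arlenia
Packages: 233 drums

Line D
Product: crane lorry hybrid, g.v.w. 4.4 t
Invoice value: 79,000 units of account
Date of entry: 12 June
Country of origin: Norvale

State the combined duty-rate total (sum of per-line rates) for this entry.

82%

Line A: crane lorry → XVII.2; petrol-engined → XVII.2.1; g.v.w. 18 t → XVII.2.1.2. Scheduled 19%. Yelstadt agreement on XVII.2.1: wholly obtained → 13% available; preferential 13%. → 13%.
Line B: crane lorry → XVII.2; hybrid → XVII.2.2; g.v.w. 40 t → XVII.2.2.3. Scheduled 27%. Arlenia agreement on XVII.2: RVC < 35%. → 27%.
Line C: goods vehicle → XVII.1; hybrid → XVII.1.1; g.v.w. 26 t → XVII.1.1.1. Scheduled 13%. quota on XVII.1.1 open → in-quota 24%; Arlenia agreement on XVII.2: XVII.1.1.1 not covered. → 24%.
Line D: crane lorry → XVII.2; hybrid → XVII.2.2; g.v.w. 4.4 t → XVII.2.2.1. Scheduled 18%. No special measure applies. → 18%.
Sum: 13% + 27% + 24% + 18% = 82%.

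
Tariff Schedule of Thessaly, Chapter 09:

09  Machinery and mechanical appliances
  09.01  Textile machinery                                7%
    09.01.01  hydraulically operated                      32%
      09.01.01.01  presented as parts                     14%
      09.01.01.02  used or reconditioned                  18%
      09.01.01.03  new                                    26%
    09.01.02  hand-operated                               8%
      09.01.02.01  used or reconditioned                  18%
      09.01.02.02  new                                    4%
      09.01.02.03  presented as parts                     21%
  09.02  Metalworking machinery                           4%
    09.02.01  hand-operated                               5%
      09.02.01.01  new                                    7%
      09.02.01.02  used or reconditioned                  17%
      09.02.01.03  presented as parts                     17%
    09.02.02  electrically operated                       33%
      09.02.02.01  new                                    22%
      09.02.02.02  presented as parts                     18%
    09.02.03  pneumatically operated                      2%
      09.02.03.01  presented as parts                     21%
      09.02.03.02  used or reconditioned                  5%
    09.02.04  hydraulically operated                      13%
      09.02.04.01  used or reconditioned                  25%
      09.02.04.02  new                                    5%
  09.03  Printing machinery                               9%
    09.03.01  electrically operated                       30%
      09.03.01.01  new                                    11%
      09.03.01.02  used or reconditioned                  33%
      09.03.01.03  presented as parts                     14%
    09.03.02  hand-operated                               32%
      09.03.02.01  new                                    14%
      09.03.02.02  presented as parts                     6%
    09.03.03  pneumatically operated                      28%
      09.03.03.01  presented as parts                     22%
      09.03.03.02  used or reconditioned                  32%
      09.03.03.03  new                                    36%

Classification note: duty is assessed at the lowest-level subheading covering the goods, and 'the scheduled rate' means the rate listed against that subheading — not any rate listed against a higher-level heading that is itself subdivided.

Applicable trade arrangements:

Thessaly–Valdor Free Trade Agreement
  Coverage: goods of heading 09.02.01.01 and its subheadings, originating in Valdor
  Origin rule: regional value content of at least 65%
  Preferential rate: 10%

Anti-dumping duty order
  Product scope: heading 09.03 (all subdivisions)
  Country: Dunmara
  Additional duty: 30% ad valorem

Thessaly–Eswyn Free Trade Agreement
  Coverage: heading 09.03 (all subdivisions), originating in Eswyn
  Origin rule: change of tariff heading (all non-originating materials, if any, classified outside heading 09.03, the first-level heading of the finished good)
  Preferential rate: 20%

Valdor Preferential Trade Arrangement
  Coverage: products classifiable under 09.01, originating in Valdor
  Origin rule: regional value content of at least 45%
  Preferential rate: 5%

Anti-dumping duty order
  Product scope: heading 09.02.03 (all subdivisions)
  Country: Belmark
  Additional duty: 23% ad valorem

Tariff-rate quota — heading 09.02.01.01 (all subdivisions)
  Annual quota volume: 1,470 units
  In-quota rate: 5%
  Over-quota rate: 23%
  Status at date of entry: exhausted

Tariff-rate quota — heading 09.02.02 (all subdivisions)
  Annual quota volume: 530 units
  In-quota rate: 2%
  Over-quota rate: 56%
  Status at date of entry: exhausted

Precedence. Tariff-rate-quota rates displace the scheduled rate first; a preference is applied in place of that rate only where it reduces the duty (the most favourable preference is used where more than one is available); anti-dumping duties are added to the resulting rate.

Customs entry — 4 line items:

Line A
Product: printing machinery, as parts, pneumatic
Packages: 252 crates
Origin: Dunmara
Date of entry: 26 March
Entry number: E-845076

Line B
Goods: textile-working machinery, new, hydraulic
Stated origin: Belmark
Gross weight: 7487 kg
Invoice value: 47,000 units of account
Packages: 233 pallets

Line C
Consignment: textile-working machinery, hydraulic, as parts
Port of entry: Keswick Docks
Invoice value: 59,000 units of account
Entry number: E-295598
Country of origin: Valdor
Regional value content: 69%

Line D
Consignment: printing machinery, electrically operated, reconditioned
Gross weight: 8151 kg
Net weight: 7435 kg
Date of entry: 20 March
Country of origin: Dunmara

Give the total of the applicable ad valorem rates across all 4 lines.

Line A: printing → 09.03; pneumatic → 09.03.03; as parts → 09.03.03.01. Scheduled 22%. anti-dumping (Dunmara, 09.03): +30%; total 22% + 30% = 52%. → 52%.
Line B: textile-working → 09.01; hydraulic → 09.01.01; new → 09.01.01.03. Scheduled 26%. No special measure applies. → 26%.
Line C: textile-working → 09.01; hydraulic → 09.01.01; as parts → 09.01.01.01. Scheduled 14%. Valdor agreement on 09.02.01.01: 09.01.01.01 not covered; Valdor agreement on 09.01: RVC ≥ 45% → 5% available; preferential 5%. → 5%.
Line D: printing → 09.03; electrically operated → 09.03.01; reconditioned → 09.03.01.02. Scheduled 33%. anti-dumping (Dunmara, 09.03): +30%; total 33% + 30% = 63%. → 63%.
Sum: 52% + 26% + 5% + 63% = 146%.

146%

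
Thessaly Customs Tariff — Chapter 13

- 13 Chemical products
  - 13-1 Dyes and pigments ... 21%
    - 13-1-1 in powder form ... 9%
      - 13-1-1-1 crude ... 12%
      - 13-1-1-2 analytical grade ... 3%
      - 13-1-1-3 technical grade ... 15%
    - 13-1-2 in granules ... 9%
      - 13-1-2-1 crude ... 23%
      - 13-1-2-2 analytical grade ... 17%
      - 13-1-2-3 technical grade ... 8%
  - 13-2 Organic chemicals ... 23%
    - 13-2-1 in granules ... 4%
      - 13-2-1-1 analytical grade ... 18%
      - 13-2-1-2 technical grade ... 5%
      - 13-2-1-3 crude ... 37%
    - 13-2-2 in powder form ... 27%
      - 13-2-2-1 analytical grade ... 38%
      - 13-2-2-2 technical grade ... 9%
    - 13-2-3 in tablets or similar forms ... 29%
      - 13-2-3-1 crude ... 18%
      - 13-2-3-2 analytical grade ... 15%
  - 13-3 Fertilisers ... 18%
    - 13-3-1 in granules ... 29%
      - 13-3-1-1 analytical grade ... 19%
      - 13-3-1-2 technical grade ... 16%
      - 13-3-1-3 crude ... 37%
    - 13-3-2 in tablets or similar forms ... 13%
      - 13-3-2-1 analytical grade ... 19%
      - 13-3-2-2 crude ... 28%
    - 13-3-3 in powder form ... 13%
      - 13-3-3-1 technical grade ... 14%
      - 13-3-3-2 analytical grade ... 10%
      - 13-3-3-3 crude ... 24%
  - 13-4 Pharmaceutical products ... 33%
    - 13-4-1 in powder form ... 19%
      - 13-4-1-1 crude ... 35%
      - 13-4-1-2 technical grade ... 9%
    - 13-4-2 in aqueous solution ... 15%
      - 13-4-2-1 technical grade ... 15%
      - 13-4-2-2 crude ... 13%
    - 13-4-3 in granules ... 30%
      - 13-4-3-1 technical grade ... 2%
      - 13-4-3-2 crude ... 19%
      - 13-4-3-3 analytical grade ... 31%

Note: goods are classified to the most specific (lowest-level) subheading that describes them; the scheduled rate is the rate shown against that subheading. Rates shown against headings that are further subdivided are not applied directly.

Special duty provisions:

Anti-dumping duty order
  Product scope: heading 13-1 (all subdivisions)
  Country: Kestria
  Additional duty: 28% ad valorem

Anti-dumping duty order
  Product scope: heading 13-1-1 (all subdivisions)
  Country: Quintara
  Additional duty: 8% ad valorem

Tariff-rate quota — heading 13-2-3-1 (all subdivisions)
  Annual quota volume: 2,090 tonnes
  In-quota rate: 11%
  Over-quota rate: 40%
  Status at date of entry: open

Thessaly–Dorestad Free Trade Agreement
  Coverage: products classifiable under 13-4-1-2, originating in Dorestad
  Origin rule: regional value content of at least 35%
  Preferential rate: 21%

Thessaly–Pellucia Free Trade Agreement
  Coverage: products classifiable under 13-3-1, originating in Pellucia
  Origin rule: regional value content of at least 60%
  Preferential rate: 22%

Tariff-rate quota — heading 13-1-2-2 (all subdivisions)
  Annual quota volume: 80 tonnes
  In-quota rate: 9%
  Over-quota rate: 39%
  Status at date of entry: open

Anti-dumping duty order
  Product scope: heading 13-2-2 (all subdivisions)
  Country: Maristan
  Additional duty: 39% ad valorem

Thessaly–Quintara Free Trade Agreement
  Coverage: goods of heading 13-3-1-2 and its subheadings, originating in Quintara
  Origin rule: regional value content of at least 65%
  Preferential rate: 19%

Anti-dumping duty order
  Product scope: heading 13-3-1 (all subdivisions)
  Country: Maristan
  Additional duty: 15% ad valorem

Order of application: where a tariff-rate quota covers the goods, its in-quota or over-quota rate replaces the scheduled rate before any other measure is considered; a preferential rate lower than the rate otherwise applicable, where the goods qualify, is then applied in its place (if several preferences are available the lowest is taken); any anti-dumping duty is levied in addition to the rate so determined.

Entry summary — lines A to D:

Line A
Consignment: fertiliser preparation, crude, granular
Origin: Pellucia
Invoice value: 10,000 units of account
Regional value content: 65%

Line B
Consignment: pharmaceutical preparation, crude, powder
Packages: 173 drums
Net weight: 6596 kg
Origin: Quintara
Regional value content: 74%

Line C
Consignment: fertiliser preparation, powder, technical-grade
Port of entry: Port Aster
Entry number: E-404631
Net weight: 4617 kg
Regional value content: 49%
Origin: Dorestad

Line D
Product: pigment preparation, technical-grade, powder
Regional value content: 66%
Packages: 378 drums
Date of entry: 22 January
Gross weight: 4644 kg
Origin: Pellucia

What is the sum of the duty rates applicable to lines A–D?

86%

Line A: fertiliser → 13-3; granular → 13-3-1; crude → 13-3-1-3. Scheduled 37%. Pellucia agreement on 13-3-1: RVC ≥ 60% → 22% available; preferential 22%. → 22%.
Line B: pharmaceutical → 13-4; powder → 13-4-1; crude → 13-4-1-1. Scheduled 35%. Quintara agreement on 13-3-1-2: 13-4-1-1 not covered. → 35%.
Line C: fertiliser → 13-3; powder → 13-3-3; technical-grade → 13-3-3-1. Scheduled 14%. Dorestad agreement on 13-4-1-2: 13-3-3-1 not covered. → 14%.
Line D: pigment → 13-1; powder → 13-1-1; technical-grade → 13-1-1-3. Scheduled 15%. Pellucia agreement on 13-3-1: 13-1-1-3 not covered. → 15%.
Sum: 22% + 35% + 14% + 15% = 86%.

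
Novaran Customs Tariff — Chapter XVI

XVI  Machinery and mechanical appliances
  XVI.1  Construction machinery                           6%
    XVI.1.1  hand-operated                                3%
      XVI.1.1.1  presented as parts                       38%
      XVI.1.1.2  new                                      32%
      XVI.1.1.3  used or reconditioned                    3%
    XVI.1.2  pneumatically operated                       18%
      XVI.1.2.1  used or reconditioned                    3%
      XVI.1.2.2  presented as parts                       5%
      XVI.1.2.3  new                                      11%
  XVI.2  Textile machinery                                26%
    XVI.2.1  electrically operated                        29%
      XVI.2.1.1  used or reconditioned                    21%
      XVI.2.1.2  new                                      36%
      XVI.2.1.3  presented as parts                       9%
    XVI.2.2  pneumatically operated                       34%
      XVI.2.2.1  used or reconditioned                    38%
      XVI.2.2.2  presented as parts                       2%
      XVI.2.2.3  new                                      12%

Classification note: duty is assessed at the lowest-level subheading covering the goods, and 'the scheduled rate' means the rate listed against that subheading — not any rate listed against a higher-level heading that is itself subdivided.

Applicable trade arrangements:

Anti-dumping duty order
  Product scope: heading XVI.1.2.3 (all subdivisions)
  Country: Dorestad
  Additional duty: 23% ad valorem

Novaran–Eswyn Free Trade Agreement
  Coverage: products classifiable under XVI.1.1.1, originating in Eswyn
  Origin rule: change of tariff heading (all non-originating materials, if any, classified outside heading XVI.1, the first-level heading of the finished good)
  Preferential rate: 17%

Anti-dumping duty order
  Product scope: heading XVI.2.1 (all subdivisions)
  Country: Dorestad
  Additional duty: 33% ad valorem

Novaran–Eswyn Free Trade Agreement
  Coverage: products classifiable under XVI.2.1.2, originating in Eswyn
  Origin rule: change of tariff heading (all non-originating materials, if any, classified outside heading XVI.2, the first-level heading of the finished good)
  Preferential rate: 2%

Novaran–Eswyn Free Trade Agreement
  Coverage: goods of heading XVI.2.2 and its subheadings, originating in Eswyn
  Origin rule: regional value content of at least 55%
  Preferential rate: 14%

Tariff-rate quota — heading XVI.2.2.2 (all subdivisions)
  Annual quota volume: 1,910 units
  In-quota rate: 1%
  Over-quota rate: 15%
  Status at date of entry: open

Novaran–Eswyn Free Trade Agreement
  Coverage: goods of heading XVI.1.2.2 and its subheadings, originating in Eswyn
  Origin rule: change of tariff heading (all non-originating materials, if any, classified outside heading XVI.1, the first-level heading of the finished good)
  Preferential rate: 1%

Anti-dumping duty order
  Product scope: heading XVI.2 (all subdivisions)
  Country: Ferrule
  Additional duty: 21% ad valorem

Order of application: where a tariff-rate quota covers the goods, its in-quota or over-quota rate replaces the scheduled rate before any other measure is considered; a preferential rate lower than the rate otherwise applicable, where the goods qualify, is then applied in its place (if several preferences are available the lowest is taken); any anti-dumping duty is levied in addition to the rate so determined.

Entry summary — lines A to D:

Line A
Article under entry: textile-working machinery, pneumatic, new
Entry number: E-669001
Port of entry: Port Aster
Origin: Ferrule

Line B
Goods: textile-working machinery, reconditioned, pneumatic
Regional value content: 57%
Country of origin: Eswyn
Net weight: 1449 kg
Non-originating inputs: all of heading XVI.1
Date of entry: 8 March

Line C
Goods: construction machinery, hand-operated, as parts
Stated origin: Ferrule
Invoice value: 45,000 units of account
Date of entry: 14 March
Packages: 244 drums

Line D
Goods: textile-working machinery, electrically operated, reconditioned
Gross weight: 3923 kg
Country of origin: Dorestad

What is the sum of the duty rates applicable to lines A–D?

139%

Line A: textile-working → XVI.2; pneumatic → XVI.2.2; new → XVI.2.2.3. Scheduled 12%. anti-dumping (Ferrule, XVI.2): +21%; total 12% + 21% = 33%. → 33%.
Line B: textile-working → XVI.2; pneumatic → XVI.2.2; reconditioned → XVI.2.2.1. Scheduled 38%. Eswyn agreement on XVI.1.1.1: XVI.2.2.1 not covered; Eswyn agreement on XVI.2.1.2: XVI.2.2.1 not covered; Eswyn agreement on XVI.2.2: RVC ≥ 55% → 14% available; Eswyn agreement on XVI.1.2.2: XVI.2.2.1 not covered; preferential 14%. → 14%.
Line C: construction → XVI.1; hand-operated → XVI.1.1; as parts → XVI.1.1.1. Scheduled 38%. No special measure applies. → 38%.
Line D: textile-working → XVI.2; electrically operated → XVI.2.1; reconditioned → XVI.2.1.1. Scheduled 21%. anti-dumping (Dorestad, XVI.2.1): +33%; total 21% + 33% = 54%. → 54%.
Sum: 33% + 14% + 38% + 54% = 139%.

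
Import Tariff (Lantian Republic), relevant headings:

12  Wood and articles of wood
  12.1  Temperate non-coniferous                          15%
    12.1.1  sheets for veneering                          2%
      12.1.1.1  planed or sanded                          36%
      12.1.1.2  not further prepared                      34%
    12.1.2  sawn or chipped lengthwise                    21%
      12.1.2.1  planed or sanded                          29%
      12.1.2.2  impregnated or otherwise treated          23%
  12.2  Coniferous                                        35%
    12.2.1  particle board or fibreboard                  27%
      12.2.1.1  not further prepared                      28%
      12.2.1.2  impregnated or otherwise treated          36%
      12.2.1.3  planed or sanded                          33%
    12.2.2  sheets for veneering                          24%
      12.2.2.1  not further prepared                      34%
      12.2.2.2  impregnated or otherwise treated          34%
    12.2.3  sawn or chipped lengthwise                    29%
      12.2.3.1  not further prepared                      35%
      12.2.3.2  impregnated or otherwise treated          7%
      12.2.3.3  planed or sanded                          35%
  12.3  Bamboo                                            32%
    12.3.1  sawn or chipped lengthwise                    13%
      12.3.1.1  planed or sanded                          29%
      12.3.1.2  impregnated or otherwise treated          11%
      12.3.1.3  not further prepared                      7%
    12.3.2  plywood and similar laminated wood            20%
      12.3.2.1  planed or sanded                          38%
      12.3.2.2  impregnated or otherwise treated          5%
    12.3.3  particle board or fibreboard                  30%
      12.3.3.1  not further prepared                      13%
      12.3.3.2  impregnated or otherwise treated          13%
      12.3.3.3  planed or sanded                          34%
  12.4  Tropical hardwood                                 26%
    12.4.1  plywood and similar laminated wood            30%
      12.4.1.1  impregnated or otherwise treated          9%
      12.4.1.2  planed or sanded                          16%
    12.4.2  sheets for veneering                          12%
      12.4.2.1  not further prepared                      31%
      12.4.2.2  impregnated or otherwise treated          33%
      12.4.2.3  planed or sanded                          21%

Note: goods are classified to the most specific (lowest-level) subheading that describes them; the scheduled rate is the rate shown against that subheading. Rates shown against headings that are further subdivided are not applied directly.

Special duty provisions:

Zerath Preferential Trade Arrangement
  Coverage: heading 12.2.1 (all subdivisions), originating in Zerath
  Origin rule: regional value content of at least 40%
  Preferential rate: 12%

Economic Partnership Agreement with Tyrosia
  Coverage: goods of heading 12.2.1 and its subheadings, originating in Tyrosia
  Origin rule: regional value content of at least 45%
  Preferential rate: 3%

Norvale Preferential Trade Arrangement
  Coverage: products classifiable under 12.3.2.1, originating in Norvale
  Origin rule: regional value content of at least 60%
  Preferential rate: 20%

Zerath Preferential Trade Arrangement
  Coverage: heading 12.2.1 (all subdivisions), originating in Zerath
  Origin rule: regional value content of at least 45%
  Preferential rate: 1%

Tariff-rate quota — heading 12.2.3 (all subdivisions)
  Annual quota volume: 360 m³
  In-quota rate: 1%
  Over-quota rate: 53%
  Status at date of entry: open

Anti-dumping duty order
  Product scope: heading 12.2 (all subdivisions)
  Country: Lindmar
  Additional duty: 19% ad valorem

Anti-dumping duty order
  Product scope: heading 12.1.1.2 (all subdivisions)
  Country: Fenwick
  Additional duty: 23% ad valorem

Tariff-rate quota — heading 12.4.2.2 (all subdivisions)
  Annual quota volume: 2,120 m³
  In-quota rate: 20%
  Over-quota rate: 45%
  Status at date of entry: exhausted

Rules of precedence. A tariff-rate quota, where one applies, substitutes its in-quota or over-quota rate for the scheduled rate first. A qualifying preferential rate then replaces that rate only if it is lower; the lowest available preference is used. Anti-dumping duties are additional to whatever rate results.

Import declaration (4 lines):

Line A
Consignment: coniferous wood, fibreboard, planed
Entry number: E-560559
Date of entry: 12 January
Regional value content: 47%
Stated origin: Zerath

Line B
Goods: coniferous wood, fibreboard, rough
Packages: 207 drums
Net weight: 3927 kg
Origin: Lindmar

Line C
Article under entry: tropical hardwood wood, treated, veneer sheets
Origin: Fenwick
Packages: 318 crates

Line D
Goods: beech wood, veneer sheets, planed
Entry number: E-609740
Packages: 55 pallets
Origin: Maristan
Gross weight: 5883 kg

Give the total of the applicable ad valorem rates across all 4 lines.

Line A: coniferous → 12.2; fibreboard → 12.2.1; planed → 12.2.1.3. Scheduled 33%. Zerath agreement on 12.2.1: RVC ≥ 40% → 12% available; Zerath agreement on 12.2.1: RVC ≥ 45% → 1% available; preferential 1%. → 1%.
Line B: coniferous → 12.2; fibreboard → 12.2.1; rough → 12.2.1.1. Scheduled 28%. anti-dumping (Lindmar, 12.2): +19%; total 28% + 19% = 47%. → 47%.
Line C: tropical hardwood → 12.4; veneer sheets → 12.4.2; treated → 12.4.2.2. Scheduled 33%. quota on 12.4.2.2 exhausted → over-quota 45%. → 45%.
Line D: beech → 12.1; veneer sheets → 12.1.1; planed → 12.1.1.1. Scheduled 36%. No special measure applies. → 36%.
Sum: 1% + 47% + 45% + 36% = 129%.

129%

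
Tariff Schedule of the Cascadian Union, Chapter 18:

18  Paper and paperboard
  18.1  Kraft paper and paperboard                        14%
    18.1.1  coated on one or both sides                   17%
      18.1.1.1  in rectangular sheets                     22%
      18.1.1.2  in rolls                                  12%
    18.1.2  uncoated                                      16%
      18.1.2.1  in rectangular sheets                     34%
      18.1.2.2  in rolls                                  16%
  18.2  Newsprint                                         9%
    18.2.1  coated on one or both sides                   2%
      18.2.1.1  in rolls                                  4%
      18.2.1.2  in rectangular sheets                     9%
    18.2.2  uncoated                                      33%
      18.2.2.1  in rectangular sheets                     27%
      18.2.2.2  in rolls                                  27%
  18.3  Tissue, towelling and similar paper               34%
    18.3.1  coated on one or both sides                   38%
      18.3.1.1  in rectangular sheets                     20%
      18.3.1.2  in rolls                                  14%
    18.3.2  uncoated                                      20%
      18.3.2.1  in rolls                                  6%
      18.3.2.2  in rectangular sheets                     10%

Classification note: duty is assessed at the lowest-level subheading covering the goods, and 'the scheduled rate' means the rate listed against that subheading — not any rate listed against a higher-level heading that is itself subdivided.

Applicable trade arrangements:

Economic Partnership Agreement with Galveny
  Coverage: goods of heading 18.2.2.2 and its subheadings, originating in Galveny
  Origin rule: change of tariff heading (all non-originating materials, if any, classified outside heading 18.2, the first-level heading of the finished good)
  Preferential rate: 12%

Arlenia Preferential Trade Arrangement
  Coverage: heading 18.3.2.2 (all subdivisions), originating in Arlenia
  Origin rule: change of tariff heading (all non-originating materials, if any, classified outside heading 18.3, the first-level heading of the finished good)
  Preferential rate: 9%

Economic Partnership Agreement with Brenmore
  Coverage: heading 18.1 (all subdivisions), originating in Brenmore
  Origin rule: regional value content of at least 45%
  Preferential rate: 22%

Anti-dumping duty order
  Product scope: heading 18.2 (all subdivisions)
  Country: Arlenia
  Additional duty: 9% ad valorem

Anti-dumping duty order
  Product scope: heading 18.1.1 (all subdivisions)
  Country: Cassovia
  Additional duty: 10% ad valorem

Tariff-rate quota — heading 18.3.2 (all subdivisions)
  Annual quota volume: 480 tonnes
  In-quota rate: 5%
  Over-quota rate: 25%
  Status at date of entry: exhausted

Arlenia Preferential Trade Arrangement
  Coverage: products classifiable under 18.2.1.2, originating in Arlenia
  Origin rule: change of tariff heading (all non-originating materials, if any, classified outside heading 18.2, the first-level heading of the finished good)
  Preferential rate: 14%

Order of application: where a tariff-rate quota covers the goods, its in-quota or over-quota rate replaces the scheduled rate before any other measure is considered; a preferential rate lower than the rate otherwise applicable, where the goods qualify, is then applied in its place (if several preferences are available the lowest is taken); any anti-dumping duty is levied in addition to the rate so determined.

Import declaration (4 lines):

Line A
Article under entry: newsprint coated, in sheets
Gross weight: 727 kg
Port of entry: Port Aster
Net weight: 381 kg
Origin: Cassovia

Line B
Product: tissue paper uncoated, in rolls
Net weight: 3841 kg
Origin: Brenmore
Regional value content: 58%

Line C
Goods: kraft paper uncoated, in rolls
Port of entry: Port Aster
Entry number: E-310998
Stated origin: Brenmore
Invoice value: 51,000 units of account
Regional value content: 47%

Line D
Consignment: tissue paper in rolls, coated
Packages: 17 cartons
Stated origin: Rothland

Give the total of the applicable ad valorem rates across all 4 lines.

64%

Line A: newsprint → 18.2; coated → 18.2.1; in sheets → 18.2.1.2. Scheduled 9%. No special measure applies. → 9%.
Line B: tissue paper → 18.3; uncoated → 18.3.2; in rolls → 18.3.2.1. Scheduled 6%. quota on 18.3.2 exhausted → over-quota 25%; Brenmore agreement on 18.1: 18.3.2.1 not covered. → 25%.
Line C: kraft paper → 18.1; uncoated → 18.1.2; in rolls → 18.1.2.2. Scheduled 16%. Brenmore agreement on 18.1: RVC ≥ 45% → 22% available; preference 22% not lower than 16% → no reduction. → 16%.
Line D: tissue paper → 18.3; coated → 18.3.1; in rolls → 18.3.1.2. Scheduled 14%. No special measure applies. → 14%.
Sum: 9% + 25% + 16% + 14% = 64%.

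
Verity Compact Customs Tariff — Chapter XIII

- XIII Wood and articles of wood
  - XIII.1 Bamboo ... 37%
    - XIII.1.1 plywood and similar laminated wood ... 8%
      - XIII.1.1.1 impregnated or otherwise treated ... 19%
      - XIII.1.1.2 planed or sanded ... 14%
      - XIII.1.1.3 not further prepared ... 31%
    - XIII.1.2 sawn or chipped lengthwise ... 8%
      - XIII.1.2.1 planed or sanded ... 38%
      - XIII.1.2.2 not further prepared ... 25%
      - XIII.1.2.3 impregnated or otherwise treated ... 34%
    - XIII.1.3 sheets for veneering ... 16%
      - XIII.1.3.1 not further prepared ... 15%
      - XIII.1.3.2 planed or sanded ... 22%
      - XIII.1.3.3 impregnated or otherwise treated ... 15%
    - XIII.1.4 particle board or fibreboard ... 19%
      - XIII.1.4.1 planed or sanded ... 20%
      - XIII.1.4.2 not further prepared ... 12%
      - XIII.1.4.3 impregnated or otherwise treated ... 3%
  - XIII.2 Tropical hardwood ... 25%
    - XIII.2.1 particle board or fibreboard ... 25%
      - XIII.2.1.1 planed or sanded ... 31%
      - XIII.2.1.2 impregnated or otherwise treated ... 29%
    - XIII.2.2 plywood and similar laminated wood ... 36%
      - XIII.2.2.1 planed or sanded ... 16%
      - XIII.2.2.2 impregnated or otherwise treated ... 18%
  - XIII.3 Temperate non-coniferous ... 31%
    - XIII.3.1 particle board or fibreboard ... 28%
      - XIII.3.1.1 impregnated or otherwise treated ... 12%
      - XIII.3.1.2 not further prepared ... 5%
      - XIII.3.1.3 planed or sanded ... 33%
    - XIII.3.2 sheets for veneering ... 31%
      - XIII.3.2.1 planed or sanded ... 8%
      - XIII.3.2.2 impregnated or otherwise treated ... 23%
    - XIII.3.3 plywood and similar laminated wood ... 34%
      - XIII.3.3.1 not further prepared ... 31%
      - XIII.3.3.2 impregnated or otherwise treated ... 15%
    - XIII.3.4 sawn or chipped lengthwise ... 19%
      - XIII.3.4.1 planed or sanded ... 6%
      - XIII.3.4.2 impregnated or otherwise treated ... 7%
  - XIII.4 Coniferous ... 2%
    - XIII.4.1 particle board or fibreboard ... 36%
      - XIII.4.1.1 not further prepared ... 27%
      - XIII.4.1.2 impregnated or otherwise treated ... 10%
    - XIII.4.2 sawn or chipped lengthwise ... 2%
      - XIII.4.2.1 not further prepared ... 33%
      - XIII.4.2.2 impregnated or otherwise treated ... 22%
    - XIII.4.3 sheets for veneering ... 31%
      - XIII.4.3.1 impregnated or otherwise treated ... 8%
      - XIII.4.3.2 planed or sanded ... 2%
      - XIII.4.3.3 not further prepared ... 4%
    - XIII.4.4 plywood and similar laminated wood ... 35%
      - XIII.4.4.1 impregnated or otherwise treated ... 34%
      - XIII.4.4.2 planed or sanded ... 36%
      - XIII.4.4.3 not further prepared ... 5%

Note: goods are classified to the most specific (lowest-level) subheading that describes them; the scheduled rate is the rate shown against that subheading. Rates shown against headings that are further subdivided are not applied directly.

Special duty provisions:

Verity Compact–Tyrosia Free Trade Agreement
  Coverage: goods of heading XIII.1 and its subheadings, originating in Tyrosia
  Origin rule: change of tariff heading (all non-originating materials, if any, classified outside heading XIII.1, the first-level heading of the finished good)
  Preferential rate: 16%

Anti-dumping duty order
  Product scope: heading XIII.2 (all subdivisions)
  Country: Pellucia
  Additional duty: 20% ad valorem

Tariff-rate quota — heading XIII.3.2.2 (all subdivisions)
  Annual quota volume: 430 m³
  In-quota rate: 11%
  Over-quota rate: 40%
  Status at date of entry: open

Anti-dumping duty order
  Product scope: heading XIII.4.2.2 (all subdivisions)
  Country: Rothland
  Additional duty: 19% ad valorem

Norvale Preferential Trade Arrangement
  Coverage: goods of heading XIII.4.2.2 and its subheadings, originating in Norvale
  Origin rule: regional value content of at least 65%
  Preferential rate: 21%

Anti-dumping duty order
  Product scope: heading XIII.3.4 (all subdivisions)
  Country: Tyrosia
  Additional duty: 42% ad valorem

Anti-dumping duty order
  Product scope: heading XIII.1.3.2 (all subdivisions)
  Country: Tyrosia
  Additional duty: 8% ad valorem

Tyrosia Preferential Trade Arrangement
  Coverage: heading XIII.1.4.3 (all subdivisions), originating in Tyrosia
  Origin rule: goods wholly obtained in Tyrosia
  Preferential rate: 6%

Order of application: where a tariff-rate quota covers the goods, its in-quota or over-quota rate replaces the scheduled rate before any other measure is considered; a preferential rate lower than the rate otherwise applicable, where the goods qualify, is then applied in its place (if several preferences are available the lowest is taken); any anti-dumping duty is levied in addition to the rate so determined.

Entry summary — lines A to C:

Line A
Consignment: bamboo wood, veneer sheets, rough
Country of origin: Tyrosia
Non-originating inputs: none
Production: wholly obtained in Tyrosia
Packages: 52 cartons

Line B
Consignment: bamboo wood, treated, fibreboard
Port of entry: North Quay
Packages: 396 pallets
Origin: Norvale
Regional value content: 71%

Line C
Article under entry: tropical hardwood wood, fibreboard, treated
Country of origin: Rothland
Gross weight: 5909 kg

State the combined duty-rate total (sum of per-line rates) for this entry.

Line A: bamboo → XIII.1; veneer sheets → XIII.1.3; rough → XIII.1.3.1. Scheduled 15%. Tyrosia agreement on XIII.1: CTH met → 16% available; Tyrosia agreement on XIII.1.4.3: XIII.1.3.1 not covered; preference 16% not lower than 15% → no reduction. → 15%.
Line B: bamboo → XIII.1; fibreboard → XIII.1.4; treated → XIII.1.4.3. Scheduled 3%. Norvale agreement on XIII.4.2.2: XIII.1.4.3 not covered. → 3%.
Line C: tropical hardwood → XIII.2; fibreboard → XIII.2.1; treated → XIII.2.1.2. Scheduled 29%. No special measure applies. → 29%.
Sum: 15% + 3% + 29% = 47%.

47%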